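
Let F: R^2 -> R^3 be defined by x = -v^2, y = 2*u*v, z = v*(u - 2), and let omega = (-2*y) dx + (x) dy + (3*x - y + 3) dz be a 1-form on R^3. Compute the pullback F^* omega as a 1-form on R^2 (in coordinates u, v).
F^* omega = (v*(-2*u*v - 5*v^2 + 3)) du + (-2*u^2*v + 3*u*v^2 + 4*u*v + 3*u + 6*v^2 - 6) dv

Using F^*(f dg) = (f ∘ F) d(g ∘ F), substitute each coordinate x_i by F_i(u, v) in f_i, and replace dx_i by d F_i = (∂F_i/∂u) du + (∂F_i/∂v) dv.
  For the x component: f_1(F) = -4*u*v; d F_1 = (0) du + (-2*v) dv
  For the y component: f_2(F) = -v^2; d F_2 = (2*v) du + (2*u) dv
  For the z component: f_3(F) = -2*u*v - 3*v^2 + 3; d F_3 = (v) du + (u - 2) dv
Combining and collecting du, dv coefficients:
  coeff of du: v*(-2*u*v - 5*v^2 + 3)
  coeff of dv: -2*u^2*v + 3*u*v^2 + 4*u*v + 3*u + 6*v^2 - 6
F^* omega = (v*(-2*u*v - 5*v^2 + 3)) du + (-2*u^2*v + 3*u*v^2 + 4*u*v + 3*u + 6*v^2 - 6) dv.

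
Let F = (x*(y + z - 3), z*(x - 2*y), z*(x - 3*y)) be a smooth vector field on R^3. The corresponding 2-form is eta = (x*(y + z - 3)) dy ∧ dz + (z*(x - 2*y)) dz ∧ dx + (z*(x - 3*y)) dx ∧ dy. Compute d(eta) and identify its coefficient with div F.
d(eta) = (x - 2*y - z - 3) dx ∧ dy ∧ dz; div F = x - 2*y - z - 3

For a 2-form in R^3 of the form above, applying d gives a 3-form with coefficient ∂P/∂x + ∂Q/∂y + ∂R/∂z:
  ∂P/∂x = y + z - 3
  ∂Q/∂y = -2*z
  ∂R/∂z = x - 3*y
Sum = x - 2*y - z - 3, which is exactly div F.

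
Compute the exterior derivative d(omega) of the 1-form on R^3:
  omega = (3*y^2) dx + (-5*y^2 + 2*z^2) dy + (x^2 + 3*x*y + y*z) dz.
d(omega) = (-6*y) dx ∧ dy + (2*x + 3*y) dx ∧ dz + (3*x - 3*z) dy ∧ dz

For a 1-form omega = sum_i f_i dx_i, the exterior derivative is
  d(omega) = sum_{i < j} (∂f_j/∂x_i - ∂f_i/∂x_j) dx_i ∧ dx_j.
  coefficient of dx ∧ dy: ∂f_2/∂x - ∂f_1/∂y = ∂(-5*y^2 + 2*z^2)/∂x - ∂(3*y^2)/∂y = -6*y
  coefficient of dx ∧ dz: ∂f_3/∂x - ∂f_1/∂z = ∂(x^2 + 3*x*y + y*z)/∂x - ∂(3*y^2)/∂z = 2*x + 3*y
  coefficient of dy ∧ dz: ∂f_3/∂y - ∂f_2/∂z = ∂(x^2 + 3*x*y + y*z)/∂y - ∂(-5*y^2 + 2*z^2)/∂z = 3*x - 3*z
Assembling: d(omega) = (-6*y) dx ∧ dy + (2*x + 3*y) dx ∧ dz + (3*x - 3*z) dy ∧ dz.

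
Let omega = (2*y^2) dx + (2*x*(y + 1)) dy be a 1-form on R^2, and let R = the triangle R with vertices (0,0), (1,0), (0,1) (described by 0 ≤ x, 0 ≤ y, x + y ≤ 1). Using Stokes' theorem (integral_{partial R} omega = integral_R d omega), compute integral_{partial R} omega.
integral_(partial R) omega = 2/3

Stokes: integral_partial_R omega = integral_R d omega with d omega = (∂Q/∂x - ∂P/∂y) dx ∧ dy.
  ∂Q/∂x = 2*y + 2
  ∂P/∂y = 4*y
  integrand = ∂Q/∂x - ∂P/∂y = 2 - 2*y.
Integrating over R: integral_0^1 integral_0^{1-x} (2 - 2*y) dy dx = 2/3.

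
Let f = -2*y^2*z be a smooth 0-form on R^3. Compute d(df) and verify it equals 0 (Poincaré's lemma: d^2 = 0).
d(df) = 0

Step 1: df = sum_i (∂f/∂x_i) dx_i = (0) dx + (-4*y*z) dy + (-2*y^2) dz.
Step 2: Apply d again. Using the 1-form formula, the coefficient of dx ∧ dy in d(df) is ∂^2 f/∂x ∂y - ∂^2 f/∂y ∂x = (0) - (0) = 0 (equality of mixed partials for smooth f).
Similarly for dx ∧ dz and dy ∧ dz — all coefficients vanish. So d(df) = 0.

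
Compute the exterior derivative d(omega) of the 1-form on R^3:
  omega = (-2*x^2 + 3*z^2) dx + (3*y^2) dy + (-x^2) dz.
d(omega) = (-2*x - 6*z) dx ∧ dz

For a 1-form omega = sum_i f_i dx_i, the exterior derivative is
  d(omega) = sum_{i < j} (∂f_j/∂x_i - ∂f_i/∂x_j) dx_i ∧ dx_j.
  coefficient of dx ∧ dz: ∂f_3/∂x - ∂f_1/∂z = ∂(-x^2)/∂x - ∂(-2*x^2 + 3*z^2)/∂z = -2*x - 6*z
Assembling: d(omega) = (-2*x - 6*z) dx ∧ dz.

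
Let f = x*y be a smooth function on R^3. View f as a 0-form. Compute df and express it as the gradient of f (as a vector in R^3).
df = (y) dx + (x) dy + (0) dz; grad f = (y, x, 0)

For a 0-form f, d f = (∂f/∂x) dx + (∂f/∂y) dy + (∂f/∂z) dz. The components of the vector representation are exactly the entries of grad f in Cartesian coordinates:
  ∂f/∂x = y
  ∂f/∂y = x
  ∂f/∂z = 0.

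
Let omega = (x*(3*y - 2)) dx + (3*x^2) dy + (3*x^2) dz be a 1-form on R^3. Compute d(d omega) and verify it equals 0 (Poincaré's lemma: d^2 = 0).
d(d omega) = 0

Step 1: d omega = sum_{i<j} (∂f_j/∂x_i - ∂f_i/∂x_j) dx_i ∧ dx_j:
  coeff of dx ∧ dy: 3*x
  coeff of dx ∧ dz: 6*x
  coeff of dy ∧ dz: 0
Step 2: Apply d again to each 2-form coefficient. The only possible 3-form in R^3 is dx ∧ dy ∧ dz, with coefficient
  ∂(coeff of dy∧dz)/∂x - ∂(coeff of dx∧dz)/∂y + ∂(coeff of dx∧dy)/∂z
  = ∂/∂x (0) - ∂/∂y (6*x) + ∂/∂z (3*x).
Each of these terms simplifies to sums of mixed partials that cancel in pairs. The result is 0 (by equality of mixed partials for smooth functions — Schwarz / Clairaut).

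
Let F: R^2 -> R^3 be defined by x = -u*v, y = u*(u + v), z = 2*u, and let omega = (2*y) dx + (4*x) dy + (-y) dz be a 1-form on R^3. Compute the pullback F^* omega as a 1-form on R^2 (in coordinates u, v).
F^* omega = (2*u*(-5*u*v - u - 3*v^2 - v)) du + (2*u^2*(-u - 3*v)) dv

Using F^*(f dg) = (f ∘ F) d(g ∘ F), substitute each coordinate x_i by F_i(u, v) in f_i, and replace dx_i by d F_i = (∂F_i/∂u) du + (∂F_i/∂v) dv.
  For the x component: f_1(F) = 2*u*(u + v); d F_1 = (-v) du + (-u) dv
  For the y component: f_2(F) = -4*u*v; d F_2 = (2*u + v) du + (u) dv
  For the z component: f_3(F) = u*(-u - v); d F_3 = (2) du + (0) dv
Combining and collecting du, dv coefficients:
  coeff of du: 2*u*(-5*u*v - u - 3*v^2 - v)
  coeff of dv: 2*u^2*(-u - 3*v)
F^* omega = (2*u*(-5*u*v - u - 3*v^2 - v)) du + (2*u^2*(-u - 3*v)) dv.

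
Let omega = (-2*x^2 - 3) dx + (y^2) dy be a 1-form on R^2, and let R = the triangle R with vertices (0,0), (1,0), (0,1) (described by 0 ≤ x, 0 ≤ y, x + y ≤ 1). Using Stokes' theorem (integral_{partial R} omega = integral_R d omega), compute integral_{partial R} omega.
integral_(partial R) omega = 0

Stokes: integral_partial_R omega = integral_R d omega with d omega = (∂Q/∂x - ∂P/∂y) dx ∧ dy.
  ∂Q/∂x = 0
  ∂P/∂y = 0
  integrand = ∂Q/∂x - ∂P/∂y = 0.
Integrating over R: integral_0^1 integral_0^{1-x} (0) dy dx = 0.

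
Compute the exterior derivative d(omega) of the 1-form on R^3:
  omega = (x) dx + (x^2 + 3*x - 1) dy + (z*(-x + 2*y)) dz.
d(omega) = (2*x + 3) dx ∧ dy + (-z) dx ∧ dz + (2*z) dy ∧ dz

For a 1-form omega = sum_i f_i dx_i, the exterior derivative is
  d(omega) = sum_{i < j} (∂f_j/∂x_i - ∂f_i/∂x_j) dx_i ∧ dx_j.
  coefficient of dx ∧ dy: ∂f_2/∂x - ∂f_1/∂y = ∂(x^2 + 3*x - 1)/∂x - ∂(x)/∂y = 2*x + 3
  coefficient of dx ∧ dz: ∂f_3/∂x - ∂f_1/∂z = ∂(z*(-x + 2*y))/∂x - ∂(x)/∂z = -z
  coefficient of dy ∧ dz: ∂f_3/∂y - ∂f_2/∂z = ∂(z*(-x + 2*y))/∂y - ∂(x^2 + 3*x - 1)/∂z = 2*z
Assembling: d(omega) = (2*x + 3) dx ∧ dy + (-z) dx ∧ dz + (2*z) dy ∧ dz.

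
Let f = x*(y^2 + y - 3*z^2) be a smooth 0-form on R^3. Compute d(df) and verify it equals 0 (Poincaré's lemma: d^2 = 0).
d(df) = 0

Step 1: df = sum_i (∂f/∂x_i) dx_i = (y^2 + y - 3*z^2) dx + (x*(2*y + 1)) dy + (-6*x*z) dz.
Step 2: Apply d again. Using the 1-form formula, the coefficient of dx ∧ dy in d(df) is ∂^2 f/∂x ∂y - ∂^2 f/∂y ∂x = (2*y + 1) - (2*y + 1) = 0 (equality of mixed partials for smooth f).
Similarly for dx ∧ dz and dy ∧ dz — all coefficients vanish. So d(df) = 0.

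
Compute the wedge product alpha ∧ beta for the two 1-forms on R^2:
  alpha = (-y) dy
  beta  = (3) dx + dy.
alpha ∧ beta = (3*y) dx ∧ dy

Distribute the wedge, using dx_i ∧ dx_j = -dx_j ∧ dx_i and dx_i ∧ dx_i = 0. For each pair (i, j) with i < j, the coefficient of dx_i ∧ dx_j in alpha ∧ beta is (alpha_i * beta_j - alpha_j * beta_i). Collecting: alpha ∧ beta = (3*y) dx ∧ dy.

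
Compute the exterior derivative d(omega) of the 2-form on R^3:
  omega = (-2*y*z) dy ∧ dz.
d(omega) = 0

For a 2-form omega = sum_{i<j} g_{ij} dx_i ∧ dx_j, the exterior derivative is
  d(omega) = sum_{i<j} d(g_{ij}) ∧ dx_i ∧ dx_j = sum_{i<j, k} (∂g_{ij}/∂x_k) dx_k ∧ dx_i ∧ dx_j.
Expand each term, using dx_k ∧ dx_i ∧ dx_j = sgn(permutation) dx_{(a)} ∧ dx_{(b)} ∧ dx_{(c)} with (a < b < c) sorted:

Collecting like 3-forms: d(omega) = 0.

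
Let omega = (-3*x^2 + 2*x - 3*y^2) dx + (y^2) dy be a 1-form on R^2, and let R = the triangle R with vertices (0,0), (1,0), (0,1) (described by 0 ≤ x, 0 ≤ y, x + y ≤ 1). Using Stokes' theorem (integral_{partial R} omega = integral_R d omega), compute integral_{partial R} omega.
integral_(partial R) omega = 1

Stokes: integral_partial_R omega = integral_R d omega with d omega = (∂Q/∂x - ∂P/∂y) dx ∧ dy.
  ∂Q/∂x = 0
  ∂P/∂y = -6*y
  integrand = ∂Q/∂x - ∂P/∂y = 6*y.
Integrating over R: integral_0^1 integral_0^{1-x} (6*y) dy dx = 1.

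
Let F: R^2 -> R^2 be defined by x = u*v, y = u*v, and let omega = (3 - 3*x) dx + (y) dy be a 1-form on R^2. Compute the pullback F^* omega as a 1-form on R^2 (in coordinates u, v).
F^* omega = (v*(-2*u*v + 3)) du + (u*(-2*u*v + 3)) dv

Using F^*(f dg) = (f ∘ F) d(g ∘ F), substitute each coordinate x_i by F_i(u, v) in f_i, and replace dx_i by d F_i = (∂F_i/∂u) du + (∂F_i/∂v) dv.
  For the x component: f_1(F) = -3*u*v + 3; d F_1 = (v) du + (u) dv
  For the y component: f_2(F) = u*v; d F_2 = (v) du + (u) dv
Combining and collecting du, dv coefficients:
  coeff of du: v*(-2*u*v + 3)
  coeff of dv: u*(-2*u*v + 3)
F^* omega = (v*(-2*u*v + 3)) du + (u*(-2*u*v + 3)) dv.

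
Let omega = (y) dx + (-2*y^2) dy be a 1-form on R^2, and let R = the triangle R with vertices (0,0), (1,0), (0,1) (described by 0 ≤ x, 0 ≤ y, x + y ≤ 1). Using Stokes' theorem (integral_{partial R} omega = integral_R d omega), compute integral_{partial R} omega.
integral_(partial R) omega = -1/2

Stokes: integral_partial_R omega = integral_R d omega with d omega = (∂Q/∂x - ∂P/∂y) dx ∧ dy.
  ∂Q/∂x = 0
  ∂P/∂y = 1
  integrand = ∂Q/∂x - ∂P/∂y = -1.
Integrating over R: integral_0^1 integral_0^{1-x} (-1) dy dx = -1/2.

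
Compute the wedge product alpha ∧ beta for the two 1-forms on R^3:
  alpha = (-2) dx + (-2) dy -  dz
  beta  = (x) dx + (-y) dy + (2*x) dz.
alpha ∧ beta = (2*x + 2*y) dx ∧ dy + (-3*x) dx ∧ dz + (-4*x - y) dy ∧ dz

Distribute the wedge, using dx_i ∧ dx_j = -dx_j ∧ dx_i and dx_i ∧ dx_i = 0. For each pair (i, j) with i < j, the coefficient of dx_i ∧ dx_j in alpha ∧ beta is (alpha_i * beta_j - alpha_j * beta_i). Collecting: alpha ∧ beta = (2*x + 2*y) dx ∧ dy + (-3*x) dx ∧ dz + (-4*x - y) dy ∧ dz.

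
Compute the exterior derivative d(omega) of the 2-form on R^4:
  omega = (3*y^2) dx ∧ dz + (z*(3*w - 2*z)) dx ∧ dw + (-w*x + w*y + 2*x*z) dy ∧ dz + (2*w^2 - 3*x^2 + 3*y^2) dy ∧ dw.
d(omega) = (-w - 6*y + 2*z) dx ∧ dy ∧ dz + (-3*w + 4*z) dx ∧ dz ∧ dw + (-x + y) dy ∧ dz ∧ dw + (-6*x) dx ∧ dy ∧ dw

For a 2-form omega = sum_{i<j} g_{ij} dx_i ∧ dx_j, the exterior derivative is
  d(omega) = sum_{i<j} d(g_{ij}) ∧ dx_i ∧ dx_j = sum_{i<j, k} (∂g_{ij}/∂x_k) dx_k ∧ dx_i ∧ dx_j.
Expand each term, using dx_k ∧ dx_i ∧ dx_j = sgn(permutation) dx_{(a)} ∧ dx_{(b)} ∧ dx_{(c)} with (a < b < c) sorted:
  d(3*y^2) includes (∂/∂y)(3*y^2) dy = (6*y) dy, which multiplied by dx ∧ dz gives (-6*y) dx ∧ dy ∧ dz
  d(z*(3*w - 2*z)) includes (∂/∂z)(z*(3*w - 2*z)) dz = (3*w - 4*z) dz, which multiplied by dx ∧ dw gives (-3*w + 4*z) dx ∧ dz ∧ dw
  d(-w*x + w*y + 2*x*z) includes (∂/∂x)(-w*x + w*y + 2*x*z) dx = (-w + 2*z) dx, which multiplied by dy ∧ dz gives (-w + 2*z) dx ∧ dy ∧ dz
  d(-w*x + w*y + 2*x*z) includes (∂/∂w)(-w*x + w*y + 2*x*z) dw = (-x + y) dw, which multiplied by dy ∧ dz gives (-x + y) dy ∧ dz ∧ dw
  d(2*w^2 - 3*x^2 + 3*y^2) includes (∂/∂x)(2*w^2 - 3*x^2 + 3*y^2) dx = (-6*x) dx, which multiplied by dy ∧ dw gives (-6*x) dx ∧ dy ∧ dw
Collecting like 3-forms: d(omega) = (-w - 6*y + 2*z) dx ∧ dy ∧ dz + (-3*w + 4*z) dx ∧ dz ∧ dw + (-x + y) dy ∧ dz ∧ dw + (-6*x) dx ∧ dy ∧ dw.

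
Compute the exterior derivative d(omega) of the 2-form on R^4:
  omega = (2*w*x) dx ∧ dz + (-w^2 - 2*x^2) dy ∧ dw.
d(omega) = (2*x) dx ∧ dz ∧ dw + (-4*x) dx ∧ dy ∧ dw

For a 2-form omega = sum_{i<j} g_{ij} dx_i ∧ dx_j, the exterior derivative is
  d(omega) = sum_{i<j} d(g_{ij}) ∧ dx_i ∧ dx_j = sum_{i<j, k} (∂g_{ij}/∂x_k) dx_k ∧ dx_i ∧ dx_j.
Expand each term, using dx_k ∧ dx_i ∧ dx_j = sgn(permutation) dx_{(a)} ∧ dx_{(b)} ∧ dx_{(c)} with (a < b < c) sorted:
  d(2*w*x) includes (∂/∂w)(2*w*x) dw = (2*x) dw, which multiplied by dx ∧ dz gives (2*x) dx ∧ dz ∧ dw
  d(-w^2 - 2*x^2) includes (∂/∂x)(-w^2 - 2*x^2) dx = (-4*x) dx, which multiplied by dy ∧ dw gives (-4*x) dx ∧ dy ∧ dw
Collecting like 3-forms: d(omega) = (2*x) dx ∧ dz ∧ dw + (-4*x) dx ∧ dy ∧ dw.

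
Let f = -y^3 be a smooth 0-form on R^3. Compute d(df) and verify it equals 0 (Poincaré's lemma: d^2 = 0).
d(df) = 0

Step 1: df = sum_i (∂f/∂x_i) dx_i = (0) dx + (-3*y^2) dy + (0) dz.
Step 2: Apply d again. Using the 1-form formula, the coefficient of dx ∧ dy in d(df) is ∂^2 f/∂x ∂y - ∂^2 f/∂y ∂x = (0) - (0) = 0 (equality of mixed partials for smooth f).
Similarly for dx ∧ dz and dy ∧ dz — all coefficients vanish. So d(df) = 0.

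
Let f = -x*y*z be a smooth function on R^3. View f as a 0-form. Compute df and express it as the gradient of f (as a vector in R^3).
df = (-y*z) dx + (-x*z) dy + (-x*y) dz; grad f = (-y*z, -x*z, -x*y)

For a 0-form f, d f = (∂f/∂x) dx + (∂f/∂y) dy + (∂f/∂z) dz. The components of the vector representation are exactly the entries of grad f in Cartesian coordinates:
  ∂f/∂x = -y*z
  ∂f/∂y = -x*z
  ∂f/∂z = -x*y.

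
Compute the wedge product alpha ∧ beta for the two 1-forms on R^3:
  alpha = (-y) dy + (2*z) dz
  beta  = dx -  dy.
alpha ∧ beta = (y) dx ∧ dy + (-2*z) dx ∧ dz + (2*z) dy ∧ dz

Distribute the wedge, using dx_i ∧ dx_j = -dx_j ∧ dx_i and dx_i ∧ dx_i = 0. For each pair (i, j) with i < j, the coefficient of dx_i ∧ dx_j in alpha ∧ beta is (alpha_i * beta_j - alpha_j * beta_i). Collecting: alpha ∧ beta = (y) dx ∧ dy + (-2*z) dx ∧ dz + (2*z) dy ∧ dz.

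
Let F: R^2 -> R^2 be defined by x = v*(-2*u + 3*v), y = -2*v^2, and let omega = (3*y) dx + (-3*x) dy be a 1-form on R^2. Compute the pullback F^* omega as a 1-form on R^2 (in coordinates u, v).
F^* omega = (12*v^3) du + (-12*u*v^2) dv

Using F^*(f dg) = (f ∘ F) d(g ∘ F), substitute each coordinate x_i by F_i(u, v) in f_i, and replace dx_i by d F_i = (∂F_i/∂u) du + (∂F_i/∂v) dv.
  For the x component: f_1(F) = -6*v^2; d F_1 = (-2*v) du + (-2*u + 6*v) dv
  For the y component: f_2(F) = 3*v*(2*u - 3*v); d F_2 = (0) du + (-4*v) dv
Combining and collecting du, dv coefficients:
  coeff of du: 12*v^3
  coeff of dv: -12*u*v^2
F^* omega = (12*v^3) du + (-12*u*v^2) dv.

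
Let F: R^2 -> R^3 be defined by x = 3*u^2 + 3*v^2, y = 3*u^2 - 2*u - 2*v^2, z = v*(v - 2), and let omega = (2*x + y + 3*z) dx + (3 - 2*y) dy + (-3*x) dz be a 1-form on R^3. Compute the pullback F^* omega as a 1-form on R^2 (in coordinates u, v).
F^* omega = (18*u^3 + 24*u^2 + 66*u*v^2 - 36*u*v + 10*u - 8*v^2 - 6) du + (60*u^2*v + 18*u^2 - 28*u*v + 8*v^3 - 18*v^2 - 12*v) dv

Using F^*(f dg) = (f ∘ F) d(g ∘ F), substitute each coordinate x_i by F_i(u, v) in f_i, and replace dx_i by d F_i = (∂F_i/∂u) du + (∂F_i/∂v) dv.
  For the x component: f_1(F) = 9*u^2 - 2*u + 7*v^2 - 6*v; d F_1 = (6*u) du + (6*v) dv
  For the y component: f_2(F) = -6*u^2 + 4*u + 4*v^2 + 3; d F_2 = (6*u - 2) du + (-4*v) dv
  For the z component: f_3(F) = -9*u^2 - 9*v^2; d F_3 = (0) du + (2*v - 2) dv
Combining and collecting du, dv coefficients:
  coeff of du: 18*u^3 + 24*u^2 + 66*u*v^2 - 36*u*v + 10*u - 8*v^2 - 6
  coeff of dv: 60*u^2*v + 18*u^2 - 28*u*v + 8*v^3 - 18*v^2 - 12*v
F^* omega = (18*u^3 + 24*u^2 + 66*u*v^2 - 36*u*v + 10*u - 8*v^2 - 6) du + (60*u^2*v + 18*u^2 - 28*u*v + 8*v^3 - 18*v^2 - 12*v) dv.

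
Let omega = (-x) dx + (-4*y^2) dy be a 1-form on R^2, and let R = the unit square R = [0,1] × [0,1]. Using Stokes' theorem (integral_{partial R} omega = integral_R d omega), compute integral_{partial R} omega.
integral_(partial R) omega = 0

Stokes: integral_partial_R omega = integral_R d omega with d omega = (∂Q/∂x - ∂P/∂y) dx ∧ dy.
  ∂Q/∂x = 0
  ∂P/∂y = 0
  integrand = ∂Q/∂x - ∂P/∂y = 0.
Integrating over R: integral_0^1 integral_0^1 (0) dx dy = 0.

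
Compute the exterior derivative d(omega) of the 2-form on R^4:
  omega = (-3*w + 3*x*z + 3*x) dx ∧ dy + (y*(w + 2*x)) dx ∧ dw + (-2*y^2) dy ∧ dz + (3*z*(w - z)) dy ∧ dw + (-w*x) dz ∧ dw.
d(omega) = (3*x) dx ∧ dy ∧ dz + (-w - 2*x - 3) dx ∧ dy ∧ dw + (-3*w + 6*z) dy ∧ dz ∧ dw + (-w) dx ∧ dz ∧ dw

For a 2-form omega = sum_{i<j} g_{ij} dx_i ∧ dx_j, the exterior derivative is
  d(omega) = sum_{i<j} d(g_{ij}) ∧ dx_i ∧ dx_j = sum_{i<j, k} (∂g_{ij}/∂x_k) dx_k ∧ dx_i ∧ dx_j.
Expand each term, using dx_k ∧ dx_i ∧ dx_j = sgn(permutation) dx_{(a)} ∧ dx_{(b)} ∧ dx_{(c)} with (a < b < c) sorted:
  d(-3*w + 3*x*z + 3*x) includes (∂/∂z)(-3*w + 3*x*z + 3*x) dz = (3*x) dz, which multiplied by dx ∧ dy gives (3*x) dx ∧ dy ∧ dz
  d(-3*w + 3*x*z + 3*x) includes (∂/∂w)(-3*w + 3*x*z + 3*x) dw = (-3) dw, which multiplied by dx ∧ dy gives (-3) dx ∧ dy ∧ dw
  d(y*(w + 2*x)) includes (∂/∂y)(y*(w + 2*x)) dy = (w + 2*x) dy, which multiplied by dx ∧ dw gives (-w - 2*x) dx ∧ dy ∧ dw
  d(3*z*(w - z)) includes (∂/∂z)(3*z*(w - z)) dz = (3*w - 6*z) dz, which multiplied by dy ∧ dw gives (-3*w + 6*z) dy ∧ dz ∧ dw
  d(-w*x) includes (∂/∂x)(-w*x) dx = (-w) dx, which multiplied by dz ∧ dw gives (-w) dx ∧ dz ∧ dw
Collecting like 3-forms: d(omega) = (3*x) dx ∧ dy ∧ dz + (-w - 2*x - 3) dx ∧ dy ∧ dw + (-3*w + 6*z) dy ∧ dz ∧ dw + (-w) dx ∧ dz ∧ dw.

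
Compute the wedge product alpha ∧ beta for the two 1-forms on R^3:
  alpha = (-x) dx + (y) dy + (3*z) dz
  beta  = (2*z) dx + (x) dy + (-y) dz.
alpha ∧ beta = (-x^2 - 2*y*z) dx ∧ dy + (x*y - 6*z^2) dx ∧ dz + (-3*x*z - y^2) dy ∧ dz

Distribute the wedge, using dx_i ∧ dx_j = -dx_j ∧ dx_i and dx_i ∧ dx_i = 0. For each pair (i, j) with i < j, the coefficient of dx_i ∧ dx_j in alpha ∧ beta is (alpha_i * beta_j - alpha_j * beta_i). Collecting: alpha ∧ beta = (-x^2 - 2*y*z) dx ∧ dy + (x*y - 6*z^2) dx ∧ dz + (-3*x*z - y^2) dy ∧ dz.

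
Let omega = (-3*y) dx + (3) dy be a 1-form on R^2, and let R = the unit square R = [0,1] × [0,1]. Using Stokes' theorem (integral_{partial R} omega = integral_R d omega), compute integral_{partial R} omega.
integral_(partial R) omega = 3

Stokes: integral_partial_R omega = integral_R d omega with d omega = (∂Q/∂x - ∂P/∂y) dx ∧ dy.
  ∂Q/∂x = 0
  ∂P/∂y = -3
  integrand = ∂Q/∂x - ∂P/∂y = 3.
Integrating over R: integral_0^1 integral_0^1 (3) dx dy = 3.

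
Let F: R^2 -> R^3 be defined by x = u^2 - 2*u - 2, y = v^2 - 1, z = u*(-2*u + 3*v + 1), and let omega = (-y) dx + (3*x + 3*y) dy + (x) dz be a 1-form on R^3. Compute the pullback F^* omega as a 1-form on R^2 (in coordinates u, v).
F^* omega = (-4*u^3 + 3*u^2*v + 9*u^2 - 2*u*v^2 - 6*u*v + 8*u + 2*v^2 - 6*v - 4) du + (3*u^3 + 6*u^2*v - 6*u^2 - 12*u*v - 6*u + 6*v^3 - 18*v) dv

Using F^*(f dg) = (f ∘ F) d(g ∘ F), substitute each coordinate x_i by F_i(u, v) in f_i, and replace dx_i by d F_i = (∂F_i/∂u) du + (∂F_i/∂v) dv.
  For the x component: f_1(F) = 1 - v^2; d F_1 = (2*u - 2) du + (0) dv
  For the y component: f_2(F) = 3*u^2 - 6*u + 3*v^2 - 9; d F_2 = (0) du + (2*v) dv
  For the z component: f_3(F) = u^2 - 2*u - 2; d F_3 = (-4*u + 3*v + 1) du + (3*u) dv
Combining and collecting du, dv coefficients:
  coeff of du: -4*u^3 + 3*u^2*v + 9*u^2 - 2*u*v^2 - 6*u*v + 8*u + 2*v^2 - 6*v - 4
  coeff of dv: 3*u^3 + 6*u^2*v - 6*u^2 - 12*u*v - 6*u + 6*v^3 - 18*v
F^* omega = (-4*u^3 + 3*u^2*v + 9*u^2 - 2*u*v^2 - 6*u*v + 8*u + 2*v^2 - 6*v - 4) du + (3*u^3 + 6*u^2*v - 6*u^2 - 12*u*v - 6*u + 6*v^3 - 18*v) dv.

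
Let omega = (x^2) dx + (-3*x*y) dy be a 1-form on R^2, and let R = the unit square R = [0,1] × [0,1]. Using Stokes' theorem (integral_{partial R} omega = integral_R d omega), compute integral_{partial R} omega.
integral_(partial R) omega = -3/2

Stokes: integral_partial_R omega = integral_R d omega with d omega = (∂Q/∂x - ∂P/∂y) dx ∧ dy.
  ∂Q/∂x = -3*y
  ∂P/∂y = 0
  integrand = ∂Q/∂x - ∂P/∂y = -3*y.
Integrating over R: integral_0^1 integral_0^1 (-3*y) dx dy = -3/2.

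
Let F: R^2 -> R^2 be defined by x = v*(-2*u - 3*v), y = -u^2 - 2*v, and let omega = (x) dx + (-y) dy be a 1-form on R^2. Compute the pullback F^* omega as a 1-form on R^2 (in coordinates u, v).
F^* omega = (-2*u^3 + 4*u*v^2 - 4*u*v + 6*v^3) du + (4*u^2*v - 2*u^2 + 18*u*v^2 + 18*v^3 - 4*v) dv

Using F^*(f dg) = (f ∘ F) d(g ∘ F), substitute each coordinate x_i by F_i(u, v) in f_i, and replace dx_i by d F_i = (∂F_i/∂u) du + (∂F_i/∂v) dv.
  For the x component: f_1(F) = v*(-2*u - 3*v); d F_1 = (-2*v) du + (-2*u - 6*v) dv
  For the y component: f_2(F) = u^2 + 2*v; d F_2 = (-2*u) du + (-2) dv
Combining and collecting du, dv coefficients:
  coeff of du: -2*u^3 + 4*u*v^2 - 4*u*v + 6*v^3
  coeff of dv: 4*u^2*v - 2*u^2 + 18*u*v^2 + 18*v^3 - 4*v
F^* omega = (-2*u^3 + 4*u*v^2 - 4*u*v + 6*v^3) du + (4*u^2*v - 2*u^2 + 18*u*v^2 + 18*v^3 - 4*v) dv.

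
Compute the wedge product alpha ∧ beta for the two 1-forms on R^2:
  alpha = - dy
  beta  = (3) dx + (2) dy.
alpha ∧ beta = (3) dx ∧ dy

Distribute the wedge, using dx_i ∧ dx_j = -dx_j ∧ dx_i and dx_i ∧ dx_i = 0. For each pair (i, j) with i < j, the coefficient of dx_i ∧ dx_j in alpha ∧ beta is (alpha_i * beta_j - alpha_j * beta_i). Collecting: alpha ∧ beta = (3) dx ∧ dy.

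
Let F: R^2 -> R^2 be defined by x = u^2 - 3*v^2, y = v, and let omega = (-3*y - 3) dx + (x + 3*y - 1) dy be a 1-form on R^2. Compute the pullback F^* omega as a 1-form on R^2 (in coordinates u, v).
F^* omega = (6*u*(-v - 1)) du + (u^2 + 15*v^2 + 21*v - 1) dv

Using F^*(f dg) = (f ∘ F) d(g ∘ F), substitute each coordinate x_i by F_i(u, v) in f_i, and replace dx_i by d F_i = (∂F_i/∂u) du + (∂F_i/∂v) dv.
  For the x component: f_1(F) = -3*v - 3; d F_1 = (2*u) du + (-6*v) dv
  For the y component: f_2(F) = u^2 - 3*v^2 + 3*v - 1; d F_2 = (0) du + (1) dv
Combining and collecting du, dv coefficients:
  coeff of du: 6*u*(-v - 1)
  coeff of dv: u^2 + 15*v^2 + 21*v - 1
F^* omega = (6*u*(-v - 1)) du + (u^2 + 15*v^2 + 21*v - 1) dv.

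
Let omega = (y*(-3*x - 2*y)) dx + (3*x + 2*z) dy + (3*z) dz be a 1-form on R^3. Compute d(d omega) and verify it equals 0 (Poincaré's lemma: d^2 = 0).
d(d omega) = 0

Step 1: d omega = sum_{i<j} (∂f_j/∂x_i - ∂f_i/∂x_j) dx_i ∧ dx_j:
  coeff of dx ∧ dy: 3*x + 4*y + 3
  coeff of dx ∧ dz: 0
  coeff of dy ∧ dz: -2
Step 2: Apply d again to each 2-form coefficient. The only possible 3-form in R^3 is dx ∧ dy ∧ dz, with coefficient
  ∂(coeff of dy∧dz)/∂x - ∂(coeff of dx∧dz)/∂y + ∂(coeff of dx∧dy)/∂z
  = ∂/∂x (-2) - ∂/∂y (0) + ∂/∂z (3*x + 4*y + 3).
Each of these terms simplifies to sums of mixed partials that cancel in pairs. The result is 0 (by equality of mixed partials for smooth functions — Schwarz / Clairaut).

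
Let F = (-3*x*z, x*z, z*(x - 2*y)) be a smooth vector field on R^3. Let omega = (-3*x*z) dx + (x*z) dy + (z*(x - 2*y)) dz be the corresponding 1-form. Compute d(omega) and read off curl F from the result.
d(omega) = (-x - 2*z) dy ∧ dz + (-3*x - z) dz ∧ dx + (z) dx ∧ dy; curl F = (-x - 2*z, -3*x - z, z)

d omega = sum_{i<j} (∂f_j/∂x_i - ∂f_i/∂x_j) dx_i ∧ dx_j. Under the identification (dy ∧ dz, dz ∧ dx, dx ∧ dy) ↔ (e_x, e_y, e_z), the coefficients are exactly the components of curl F. Compute:
  ∂R/∂y - ∂Q/∂z = (-2*z) - (x) = -x - 2*z
  ∂P/∂z - ∂R/∂x = (-3*x) - (z) = -3*x - z
  ∂Q/∂x - ∂P/∂y = (z) - (0) = z.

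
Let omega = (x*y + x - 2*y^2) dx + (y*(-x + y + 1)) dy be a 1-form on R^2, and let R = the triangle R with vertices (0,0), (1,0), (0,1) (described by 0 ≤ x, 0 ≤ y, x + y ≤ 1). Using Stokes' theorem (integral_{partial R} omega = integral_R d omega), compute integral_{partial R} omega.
integral_(partial R) omega = 1/3

Stokes: integral_partial_R omega = integral_R d omega with d omega = (∂Q/∂x - ∂P/∂y) dx ∧ dy.
  ∂Q/∂x = -y
  ∂P/∂y = x - 4*y
  integrand = ∂Q/∂x - ∂P/∂y = -x + 3*y.
Integrating over R: integral_0^1 integral_0^{1-x} (-x + 3*y) dy dx = 1/3.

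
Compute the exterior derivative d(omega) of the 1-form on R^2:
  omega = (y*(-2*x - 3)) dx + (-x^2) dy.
d(omega) = (3) dx ∧ dy

For a 1-form omega = sum_i f_i dx_i, the exterior derivative is
  d(omega) = sum_{i < j} (∂f_j/∂x_i - ∂f_i/∂x_j) dx_i ∧ dx_j.
  coefficient of dx ∧ dy: ∂f_2/∂x - ∂f_1/∂y = ∂(-x^2)/∂x - ∂(y*(-2*x - 3))/∂y = 3
Assembling: d(omega) = (3) dx ∧ dy.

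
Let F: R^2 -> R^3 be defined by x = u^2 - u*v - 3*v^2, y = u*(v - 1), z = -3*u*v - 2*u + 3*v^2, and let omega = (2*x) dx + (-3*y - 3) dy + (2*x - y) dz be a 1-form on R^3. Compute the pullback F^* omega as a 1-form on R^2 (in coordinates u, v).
F^* omega = (4*u^3 - 12*u^2*v - 4*u^2 - 4*u*v^2 + 9*u*v - 5*u + 24*v^3 + 12*v^2 - 3*v + 3) du + (u*(-8*u^2 + 8*u*v + 18*v^2 + 6*v - 3)) dv

Using F^*(f dg) = (f ∘ F) d(g ∘ F), substitute each coordinate x_i by F_i(u, v) in f_i, and replace dx_i by d F_i = (∂F_i/∂u) du + (∂F_i/∂v) dv.
  For the x component: f_1(F) = 2*u^2 - 2*u*v - 6*v^2; d F_1 = (2*u - v) du + (-u - 6*v) dv
  For the y component: f_2(F) = -3*u*v + 3*u - 3; d F_2 = (v - 1) du + (u) dv
  For the z component: f_3(F) = 2*u^2 - 3*u*v + u - 6*v^2; d F_3 = (-3*v - 2) du + (-3*u + 6*v) dv
Combining and collecting du, dv coefficients:
  coeff of du: 4*u^3 - 12*u^2*v - 4*u^2 - 4*u*v^2 + 9*u*v - 5*u + 24*v^3 + 12*v^2 - 3*v + 3
  coeff of dv: u*(-8*u^2 + 8*u*v + 18*v^2 + 6*v - 3)
F^* omega = (4*u^3 - 12*u^2*v - 4*u^2 - 4*u*v^2 + 9*u*v - 5*u + 24*v^3 + 12*v^2 - 3*v + 3) du + (u*(-8*u^2 + 8*u*v + 18*v^2 + 6*v - 3)) dv.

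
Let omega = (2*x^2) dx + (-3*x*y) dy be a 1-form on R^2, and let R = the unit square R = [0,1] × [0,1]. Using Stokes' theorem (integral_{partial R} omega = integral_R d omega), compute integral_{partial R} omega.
integral_(partial R) omega = -3/2

Stokes: integral_partial_R omega = integral_R d omega with d omega = (∂Q/∂x - ∂P/∂y) dx ∧ dy.
  ∂Q/∂x = -3*y
  ∂P/∂y = 0
  integrand = ∂Q/∂x - ∂P/∂y = -3*y.
Integrating over R: integral_0^1 integral_0^1 (-3*y) dx dy = -3/2.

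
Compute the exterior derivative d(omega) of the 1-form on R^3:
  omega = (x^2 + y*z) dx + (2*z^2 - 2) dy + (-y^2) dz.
d(omega) = (-z) dx ∧ dy + (-y) dx ∧ dz + (-2*y - 4*z) dy ∧ dz

For a 1-form omega = sum_i f_i dx_i, the exterior derivative is
  d(omega) = sum_{i < j} (∂f_j/∂x_i - ∂f_i/∂x_j) dx_i ∧ dx_j.
  coefficient of dx ∧ dy: ∂f_2/∂x - ∂f_1/∂y = ∂(2*z^2 - 2)/∂x - ∂(x^2 + y*z)/∂y = -z
  coefficient of dx ∧ dz: ∂f_3/∂x - ∂f_1/∂z = ∂(-y^2)/∂x - ∂(x^2 + y*z)/∂z = -y
  coefficient of dy ∧ dz: ∂f_3/∂y - ∂f_2/∂z = ∂(-y^2)/∂y - ∂(2*z^2 - 2)/∂z = -2*y - 4*z
Assembling: d(omega) = (-z) dx ∧ dy + (-y) dx ∧ dz + (-2*y - 4*z) dy ∧ dz.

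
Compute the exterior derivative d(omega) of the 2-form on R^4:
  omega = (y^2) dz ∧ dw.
d(omega) = (2*y) dy ∧ dz ∧ dw

For a 2-form omega = sum_{i<j} g_{ij} dx_i ∧ dx_j, the exterior derivative is
  d(omega) = sum_{i<j} d(g_{ij}) ∧ dx_i ∧ dx_j = sum_{i<j, k} (∂g_{ij}/∂x_k) dx_k ∧ dx_i ∧ dx_j.
Expand each term, using dx_k ∧ dx_i ∧ dx_j = sgn(permutation) dx_{(a)} ∧ dx_{(b)} ∧ dx_{(c)} with (a < b < c) sorted:
  d(y^2) includes (∂/∂y)(y^2) dy = (2*y) dy, which multiplied by dz ∧ dw gives (2*y) dy ∧ dz ∧ dw
Collecting like 3-forms: d(omega) = (2*y) dy ∧ dz ∧ dw.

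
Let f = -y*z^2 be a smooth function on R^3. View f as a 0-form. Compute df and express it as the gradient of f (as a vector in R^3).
df = (0) dx + (-z^2) dy + (-2*y*z) dz; grad f = (0, -z^2, -2*y*z)

For a 0-form f, d f = (∂f/∂x) dx + (∂f/∂y) dy + (∂f/∂z) dz. The components of the vector representation are exactly the entries of grad f in Cartesian coordinates:
  ∂f/∂x = 0
  ∂f/∂y = -z^2
  ∂f/∂z = -2*y*z.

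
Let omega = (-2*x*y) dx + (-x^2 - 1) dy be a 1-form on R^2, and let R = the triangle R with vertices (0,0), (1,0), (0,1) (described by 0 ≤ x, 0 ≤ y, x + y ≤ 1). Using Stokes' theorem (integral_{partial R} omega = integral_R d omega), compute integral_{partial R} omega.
integral_(partial R) omega = 0

Stokes: integral_partial_R omega = integral_R d omega with d omega = (∂Q/∂x - ∂P/∂y) dx ∧ dy.
  ∂Q/∂x = -2*x
  ∂P/∂y = -2*x
  integrand = ∂Q/∂x - ∂P/∂y = 0.
Integrating over R: integral_0^1 integral_0^{1-x} (0) dy dx = 0.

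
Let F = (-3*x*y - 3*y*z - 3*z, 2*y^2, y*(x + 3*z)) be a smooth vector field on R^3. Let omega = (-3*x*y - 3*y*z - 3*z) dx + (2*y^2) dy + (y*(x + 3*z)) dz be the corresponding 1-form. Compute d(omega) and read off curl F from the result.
d(omega) = (x + 3*z) dy ∧ dz + (-4*y - 3) dz ∧ dx + (3*x + 3*z) dx ∧ dy; curl F = (x + 3*z, -4*y - 3, 3*x + 3*z)

d omega = sum_{i<j} (∂f_j/∂x_i - ∂f_i/∂x_j) dx_i ∧ dx_j. Under the identification (dy ∧ dz, dz ∧ dx, dx ∧ dy) ↔ (e_x, e_y, e_z), the coefficients are exactly the components of curl F. Compute:
  ∂R/∂y - ∂Q/∂z = (x + 3*z) - (0) = x + 3*z
  ∂P/∂z - ∂R/∂x = (-3*y - 3) - (y) = -4*y - 3
  ∂Q/∂x - ∂P/∂y = (0) - (-3*x - 3*z) = 3*x + 3*z.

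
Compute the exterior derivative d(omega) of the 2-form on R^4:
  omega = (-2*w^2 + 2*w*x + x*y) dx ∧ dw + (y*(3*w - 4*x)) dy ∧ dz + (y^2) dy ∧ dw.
d(omega) = (-x) dx ∧ dy ∧ dw + (-4*y) dx ∧ dy ∧ dz + (3*y) dy ∧ dz ∧ dw

For a 2-form omega = sum_{i<j} g_{ij} dx_i ∧ dx_j, the exterior derivative is
  d(omega) = sum_{i<j} d(g_{ij}) ∧ dx_i ∧ dx_j = sum_{i<j, k} (∂g_{ij}/∂x_k) dx_k ∧ dx_i ∧ dx_j.
Expand each term, using dx_k ∧ dx_i ∧ dx_j = sgn(permutation) dx_{(a)} ∧ dx_{(b)} ∧ dx_{(c)} with (a < b < c) sorted:
  d(-2*w^2 + 2*w*x + x*y) includes (∂/∂y)(-2*w^2 + 2*w*x + x*y) dy = (x) dy, which multiplied by dx ∧ dw gives (-x) dx ∧ dy ∧ dw
  d(y*(3*w - 4*x)) includes (∂/∂x)(y*(3*w - 4*x)) dx = (-4*y) dx, which multiplied by dy ∧ dz gives (-4*y) dx ∧ dy ∧ dz
  d(y*(3*w - 4*x)) includes (∂/∂w)(y*(3*w - 4*x)) dw = (3*y) dw, which multiplied by dy ∧ dz gives (3*y) dy ∧ dz ∧ dw
Collecting like 3-forms: d(omega) = (-x) dx ∧ dy ∧ dw + (-4*y) dx ∧ dy ∧ dz + (3*y) dy ∧ dz ∧ dw.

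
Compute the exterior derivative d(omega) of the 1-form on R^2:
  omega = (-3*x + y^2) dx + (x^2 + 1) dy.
d(omega) = (2*x - 2*y) dx ∧ dy

For a 1-form omega = sum_i f_i dx_i, the exterior derivative is
  d(omega) = sum_{i < j} (∂f_j/∂x_i - ∂f_i/∂x_j) dx_i ∧ dx_j.
  coefficient of dx ∧ dy: ∂f_2/∂x - ∂f_1/∂y = ∂(x^2 + 1)/∂x - ∂(-3*x + y^2)/∂y = 2*x - 2*y
Assembling: d(omega) = (2*x - 2*y) dx ∧ dy.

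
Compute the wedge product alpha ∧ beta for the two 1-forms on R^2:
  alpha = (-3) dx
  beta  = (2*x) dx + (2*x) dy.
alpha ∧ beta = (-6*x) dx ∧ dy

Distribute the wedge, using dx_i ∧ dx_j = -dx_j ∧ dx_i and dx_i ∧ dx_i = 0. For each pair (i, j) with i < j, the coefficient of dx_i ∧ dx_j in alpha ∧ beta is (alpha_i * beta_j - alpha_j * beta_i). Collecting: alpha ∧ beta = (-6*x) dx ∧ dy.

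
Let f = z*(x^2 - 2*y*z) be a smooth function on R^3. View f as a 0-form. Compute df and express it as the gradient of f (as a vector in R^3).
df = (2*x*z) dx + (-2*z^2) dy + (x^2 - 4*y*z) dz; grad f = (2*x*z, -2*z^2, x^2 - 4*y*z)

For a 0-form f, d f = (∂f/∂x) dx + (∂f/∂y) dy + (∂f/∂z) dz. The components of the vector representation are exactly the entries of grad f in Cartesian coordinates:
  ∂f/∂x = 2*x*z
  ∂f/∂y = -2*z^2
  ∂f/∂z = x^2 - 4*y*z.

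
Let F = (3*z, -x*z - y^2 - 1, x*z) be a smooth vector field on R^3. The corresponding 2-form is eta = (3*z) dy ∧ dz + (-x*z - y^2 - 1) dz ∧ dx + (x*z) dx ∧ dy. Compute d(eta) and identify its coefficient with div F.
d(eta) = (x - 2*y) dx ∧ dy ∧ dz; div F = x - 2*y

For a 2-form in R^3 of the form above, applying d gives a 3-form with coefficient ∂P/∂x + ∂Q/∂y + ∂R/∂z:
  ∂P/∂x = 0
  ∂Q/∂y = -2*y
  ∂R/∂z = x
Sum = x - 2*y, which is exactly div F.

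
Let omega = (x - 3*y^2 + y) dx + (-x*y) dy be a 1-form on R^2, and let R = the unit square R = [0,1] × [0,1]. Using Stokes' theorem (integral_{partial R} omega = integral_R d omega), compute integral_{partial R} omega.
integral_(partial R) omega = 3/2

Stokes: integral_partial_R omega = integral_R d omega with d omega = (∂Q/∂x - ∂P/∂y) dx ∧ dy.
  ∂Q/∂x = -y
  ∂P/∂y = 1 - 6*y
  integrand = ∂Q/∂x - ∂P/∂y = 5*y - 1.
Integrating over R: integral_0^1 integral_0^1 (5*y - 1) dx dy = 3/2.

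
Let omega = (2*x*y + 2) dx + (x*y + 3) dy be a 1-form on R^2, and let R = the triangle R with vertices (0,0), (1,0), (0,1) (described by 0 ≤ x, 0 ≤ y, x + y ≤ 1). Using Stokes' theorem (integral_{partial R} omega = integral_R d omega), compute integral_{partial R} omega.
integral_(partial R) omega = -1/6

Stokes: integral_partial_R omega = integral_R d omega with d omega = (∂Q/∂x - ∂P/∂y) dx ∧ dy.
  ∂Q/∂x = y
  ∂P/∂y = 2*x
  integrand = ∂Q/∂x - ∂P/∂y = -2*x + y.
Integrating over R: integral_0^1 integral_0^{1-x} (-2*x + y) dy dx = -1/6.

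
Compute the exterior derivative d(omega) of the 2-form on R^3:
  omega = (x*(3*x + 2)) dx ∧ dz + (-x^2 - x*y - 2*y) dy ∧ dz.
d(omega) = (-2*x - y) dx ∧ dy ∧ dz

For a 2-form omega = sum_{i<j} g_{ij} dx_i ∧ dx_j, the exterior derivative is
  d(omega) = sum_{i<j} d(g_{ij}) ∧ dx_i ∧ dx_j = sum_{i<j, k} (∂g_{ij}/∂x_k) dx_k ∧ dx_i ∧ dx_j.
Expand each term, using dx_k ∧ dx_i ∧ dx_j = sgn(permutation) dx_{(a)} ∧ dx_{(b)} ∧ dx_{(c)} with (a < b < c) sorted:
  d(-x^2 - x*y - 2*y) includes (∂/∂x)(-x^2 - x*y - 2*y) dx = (-2*x - y) dx, which multiplied by dy ∧ dz gives (-2*x - y) dx ∧ dy ∧ dz
Collecting like 3-forms: d(omega) = (-2*x - y) dx ∧ dy ∧ dz.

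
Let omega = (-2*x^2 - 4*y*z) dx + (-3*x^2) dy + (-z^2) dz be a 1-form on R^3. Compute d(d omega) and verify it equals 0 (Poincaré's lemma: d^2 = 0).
d(d omega) = 0

Step 1: d omega = sum_{i<j} (∂f_j/∂x_i - ∂f_i/∂x_j) dx_i ∧ dx_j:
  coeff of dx ∧ dy: -6*x + 4*z
  coeff of dx ∧ dz: 4*y
  coeff of dy ∧ dz: 0
Step 2: Apply d again to each 2-form coefficient. The only possible 3-form in R^3 is dx ∧ dy ∧ dz, with coefficient
  ∂(coeff of dy∧dz)/∂x - ∂(coeff of dx∧dz)/∂y + ∂(coeff of dx∧dy)/∂z
  = ∂/∂x (0) - ∂/∂y (4*y) + ∂/∂z (-6*x + 4*z).
Each of these terms simplifies to sums of mixed partials that cancel in pairs. The result is 0 (by equality of mixed partials for smooth functions — Schwarz / Clairaut).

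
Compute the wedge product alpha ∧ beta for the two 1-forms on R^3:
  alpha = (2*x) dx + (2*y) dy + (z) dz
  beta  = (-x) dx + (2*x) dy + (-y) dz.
alpha ∧ beta = (2*x*(2*x + y)) dx ∧ dy + (x*(-2*y + z)) dx ∧ dz + (-2*x*z - 2*y^2) dy ∧ dz

Distribute the wedge, using dx_i ∧ dx_j = -dx_j ∧ dx_i and dx_i ∧ dx_i = 0. For each pair (i, j) with i < j, the coefficient of dx_i ∧ dx_j in alpha ∧ beta is (alpha_i * beta_j - alpha_j * beta_i). Collecting: alpha ∧ beta = (2*x*(2*x + y)) dx ∧ dy + (x*(-2*y + z)) dx ∧ dz + (-2*x*z - 2*y^2) dy ∧ dz.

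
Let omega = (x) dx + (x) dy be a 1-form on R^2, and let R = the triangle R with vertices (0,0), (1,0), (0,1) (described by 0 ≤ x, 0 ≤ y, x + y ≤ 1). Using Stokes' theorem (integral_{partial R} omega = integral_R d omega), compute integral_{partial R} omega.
integral_(partial R) omega = 1/2

Stokes: integral_partial_R omega = integral_R d omega with d omega = (∂Q/∂x - ∂P/∂y) dx ∧ dy.
  ∂Q/∂x = 1
  ∂P/∂y = 0
  integrand = ∂Q/∂x - ∂P/∂y = 1.
Integrating over R: integral_0^1 integral_0^{1-x} (1) dy dx = 1/2.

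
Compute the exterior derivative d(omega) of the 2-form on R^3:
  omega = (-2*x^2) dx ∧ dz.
d(omega) = 0

For a 2-form omega = sum_{i<j} g_{ij} dx_i ∧ dx_j, the exterior derivative is
  d(omega) = sum_{i<j} d(g_{ij}) ∧ dx_i ∧ dx_j = sum_{i<j, k} (∂g_{ij}/∂x_k) dx_k ∧ dx_i ∧ dx_j.
Expand each term, using dx_k ∧ dx_i ∧ dx_j = sgn(permutation) dx_{(a)} ∧ dx_{(b)} ∧ dx_{(c)} with (a < b < c) sorted:

Collecting like 3-forms: d(omega) = 0.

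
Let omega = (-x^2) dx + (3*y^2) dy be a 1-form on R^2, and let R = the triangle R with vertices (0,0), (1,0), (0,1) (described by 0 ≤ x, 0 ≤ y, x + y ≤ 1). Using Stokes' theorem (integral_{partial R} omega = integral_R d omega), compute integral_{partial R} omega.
integral_(partial R) omega = 0

Stokes: integral_partial_R omega = integral_R d omega with d omega = (∂Q/∂x - ∂P/∂y) dx ∧ dy.
  ∂Q/∂x = 0
  ∂P/∂y = 0
  integrand = ∂Q/∂x - ∂P/∂y = 0.
Integrating over R: integral_0^1 integral_0^{1-x} (0) dy dx = 0.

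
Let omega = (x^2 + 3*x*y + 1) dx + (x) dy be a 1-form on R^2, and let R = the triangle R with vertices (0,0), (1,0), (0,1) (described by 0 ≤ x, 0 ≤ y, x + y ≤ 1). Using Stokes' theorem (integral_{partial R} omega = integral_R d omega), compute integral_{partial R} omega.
integral_(partial R) omega = 0

Stokes: integral_partial_R omega = integral_R d omega with d omega = (∂Q/∂x - ∂P/∂y) dx ∧ dy.
  ∂Q/∂x = 1
  ∂P/∂y = 3*x
  integrand = ∂Q/∂x - ∂P/∂y = 1 - 3*x.
Integrating over R: integral_0^1 integral_0^{1-x} (1 - 3*x) dy dx = 0.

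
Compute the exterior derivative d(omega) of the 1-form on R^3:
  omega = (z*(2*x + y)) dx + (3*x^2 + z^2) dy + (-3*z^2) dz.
d(omega) = (6*x - z) dx ∧ dy + (-2*x - y) dx ∧ dz + (-2*z) dy ∧ dz

For a 1-form omega = sum_i f_i dx_i, the exterior derivative is
  d(omega) = sum_{i < j} (∂f_j/∂x_i - ∂f_i/∂x_j) dx_i ∧ dx_j.
  coefficient of dx ∧ dy: ∂f_2/∂x - ∂f_1/∂y = ∂(3*x^2 + z^2)/∂x - ∂(z*(2*x + y))/∂y = 6*x - z
  coefficient of dx ∧ dz: ∂f_3/∂x - ∂f_1/∂z = ∂(-3*z^2)/∂x - ∂(z*(2*x + y))/∂z = -2*x - y
  coefficient of dy ∧ dz: ∂f_3/∂y - ∂f_2/∂z = ∂(-3*z^2)/∂y - ∂(3*x^2 + z^2)/∂z = -2*z
Assembling: d(omega) = (6*x - z) dx ∧ dy + (-2*x - y) dx ∧ dz + (-2*z) dy ∧ dz.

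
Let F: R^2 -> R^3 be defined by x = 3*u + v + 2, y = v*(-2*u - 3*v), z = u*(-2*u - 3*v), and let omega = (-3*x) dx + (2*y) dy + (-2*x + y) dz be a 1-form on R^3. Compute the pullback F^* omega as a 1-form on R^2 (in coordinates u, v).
F^* omega = (8*u^2*v + 24*u^2 + 26*u*v^2 + 26*u*v - 11*u + 21*v^3 + 6*v^2 + 3*v - 18) du + (14*u^2*v + 18*u^2 + 45*u*v^2 + 6*u*v + 3*u + 36*v^3 - 3*v - 6) dv

Using F^*(f dg) = (f ∘ F) d(g ∘ F), substitute each coordinate x_i by F_i(u, v) in f_i, and replace dx_i by d F_i = (∂F_i/∂u) du + (∂F_i/∂v) dv.
  For the x component: f_1(F) = -9*u - 3*v - 6; d F_1 = (3) du + (1) dv
  For the y component: f_2(F) = 2*v*(-2*u - 3*v); d F_2 = (-2*v) du + (-2*u - 6*v) dv
  For the z component: f_3(F) = -2*u*v - 6*u - 3*v^2 - 2*v - 4; d F_3 = (-4*u - 3*v) du + (-3*u) dv
Combining and collecting du, dv coefficients:
  coeff of du: 8*u^2*v + 24*u^2 + 26*u*v^2 + 26*u*v - 11*u + 21*v^3 + 6*v^2 + 3*v - 18
  coeff of dv: 14*u^2*v + 18*u^2 + 45*u*v^2 + 6*u*v + 3*u + 36*v^3 - 3*v - 6
F^* omega = (8*u^2*v + 24*u^2 + 26*u*v^2 + 26*u*v - 11*u + 21*v^3 + 6*v^2 + 3*v - 18) du + (14*u^2*v + 18*u^2 + 45*u*v^2 + 6*u*v + 3*u + 36*v^3 - 3*v - 6) dv.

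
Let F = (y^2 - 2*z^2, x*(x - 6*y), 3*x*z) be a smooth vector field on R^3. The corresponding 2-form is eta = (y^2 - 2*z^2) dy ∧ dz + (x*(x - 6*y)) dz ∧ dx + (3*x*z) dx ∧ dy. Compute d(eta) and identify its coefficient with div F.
d(eta) = (-3*x) dx ∧ dy ∧ dz; div F = -3*x

For a 2-form in R^3 of the form above, applying d gives a 3-form with coefficient ∂P/∂x + ∂Q/∂y + ∂R/∂z:
  ∂P/∂x = 0
  ∂Q/∂y = -6*x
  ∂R/∂z = 3*x
Sum = -3*x, which is exactly div F.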